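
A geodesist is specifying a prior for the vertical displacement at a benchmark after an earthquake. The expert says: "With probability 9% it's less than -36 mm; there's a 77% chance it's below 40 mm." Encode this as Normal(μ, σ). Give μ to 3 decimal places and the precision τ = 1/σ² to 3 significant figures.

The p-quantile of Normal(μ,σ) is μ + z_p·σ, with z_{0.09} = -1.341 and z_{0.77} = 0.7388.
Eliminate σ: μ = (z₂·x₁ − z₁·x₂)/(z₂ − z₁) = (0.7388·-36 − (-1.341)·40)/2.08 = 12.999.
Then σ = (x₂ − x₁)/(z₂ − z₁) = (40 − -36)/2.08 = 36.545.
Precision τ = 1/σ² = 1/36.55² = 0.000749.

μ = 12.999, τ = 0.000749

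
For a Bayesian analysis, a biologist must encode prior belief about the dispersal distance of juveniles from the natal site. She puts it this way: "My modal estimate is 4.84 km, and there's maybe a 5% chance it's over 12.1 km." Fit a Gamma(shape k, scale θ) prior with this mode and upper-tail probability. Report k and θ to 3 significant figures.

Gamma(k,θ) with k>1 has mode (k−1)θ, so θ = 4.84/(k−1).
Need P(X < 12.1) = 0.95 with θ tied to k this way. Start at k = 2, θ = 4.84: P(X<12.1) ≈ 0.713.
Too low — raise k to concentrate. Iterating converges to k ≈ 4.23.
Then θ = 4.84/(4.23−1) ≈ 1.5.

k ≈ 4.23, θ ≈ 1.5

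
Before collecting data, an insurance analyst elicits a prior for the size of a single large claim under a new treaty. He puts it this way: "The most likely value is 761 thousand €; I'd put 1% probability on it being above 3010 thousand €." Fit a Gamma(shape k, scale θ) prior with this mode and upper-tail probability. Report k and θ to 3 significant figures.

Gamma(k,θ) with k>1 has mode (k−1)θ, so θ = 761/(k−1).
Need P(X < 3010) = 0.99 with θ tied to k this way. Start at k = 2, θ = 761: P(X<3010) ≈ 0.905.
Too low — raise k to concentrate. Iterating converges to k ≈ 3.22.
Then θ = 761/(3.22−1) ≈ 343.

k ≈ 3.22, θ ≈ 343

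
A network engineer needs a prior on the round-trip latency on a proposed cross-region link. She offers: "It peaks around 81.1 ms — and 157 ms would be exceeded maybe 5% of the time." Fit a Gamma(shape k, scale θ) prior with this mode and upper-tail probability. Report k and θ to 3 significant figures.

Gamma(k,θ) with k>1 has mode (k−1)θ, so θ = 81.1/(k−1).
Need P(X < 157) = 0.95 with θ tied to k this way. Start at k = 2, θ = 81.1: P(X<157) ≈ 0.576.
Too low — raise k to concentrate. Iterating converges to k ≈ 7.36.
Then θ = 81.1/(7.36−1) ≈ 12.7.

k ≈ 7.36, θ ≈ 12.7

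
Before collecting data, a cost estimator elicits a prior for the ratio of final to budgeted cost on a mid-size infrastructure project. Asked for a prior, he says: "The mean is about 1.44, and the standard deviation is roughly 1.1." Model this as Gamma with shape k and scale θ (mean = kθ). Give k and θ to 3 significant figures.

For Gamma(k, scale θ): mean = kθ, variance = kθ², so CV = 1/√k.
CV = SD/mean = 1.1/1.44 = 0.7639, hence k = 1/CV² = 1.71.
Then θ = mean/k = 1.44/1.71 = 0.84.

k ≈ 1.71, θ ≈ 0.84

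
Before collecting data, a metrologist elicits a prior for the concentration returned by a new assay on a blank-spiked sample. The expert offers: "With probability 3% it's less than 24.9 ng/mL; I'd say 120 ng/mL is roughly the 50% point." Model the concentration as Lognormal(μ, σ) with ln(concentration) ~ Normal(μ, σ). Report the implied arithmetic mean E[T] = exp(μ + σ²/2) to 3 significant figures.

If T ~ Lognormal(μ,σ) then ln T ~ Normal(μ,σ), so the p-quantile of ln T is μ + z_p·σ.
ln(24.9) = 3.215 and ln(120) = 4.787; z_{0.03} = -1.881, z_{0.5} = 0.
σ = (4.787 − 3.215)/(0 − (-1.881)) = 0.836.
μ = 3.215 − (-1.881)·0.836 = 4.787.
E[T] = exp(μ + σ²/2) = exp(4.787 + 0.3496) = 170 ng/mL.

E[T] ≈ 170 ng/mL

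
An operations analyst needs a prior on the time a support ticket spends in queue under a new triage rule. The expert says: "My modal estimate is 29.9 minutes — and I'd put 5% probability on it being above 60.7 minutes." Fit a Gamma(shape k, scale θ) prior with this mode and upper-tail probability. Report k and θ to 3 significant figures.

Gamma(k,θ) with k>1 has mode (k−1)θ, so θ = 29.9/(k−1).
Need P(X < 60.7) = 0.95 with θ tied to k this way. Start at k = 2, θ = 29.9: P(X<60.7) ≈ 0.602.
Too low — raise k to concentrate. Iterating converges to k ≈ 6.52.
Then θ = 29.9/(6.52−1) ≈ 5.41.

k ≈ 6.52, θ ≈ 5.41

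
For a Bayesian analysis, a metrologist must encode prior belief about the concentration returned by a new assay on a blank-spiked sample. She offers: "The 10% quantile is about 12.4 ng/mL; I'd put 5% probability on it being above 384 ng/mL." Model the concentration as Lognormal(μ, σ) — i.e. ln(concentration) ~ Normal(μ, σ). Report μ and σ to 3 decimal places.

If T ~ Lognormal(μ,σ) then ln T ~ Normal(μ,σ), so the p-quantile of ln T is μ + z_p·σ.
ln(12.4) = 2.518 and ln(384) = 5.951; z_{0.1} = -1.282, z_{0.95} = 1.645.
σ = (5.951 − 2.518)/(1.645 − (-1.282)) = 1.173.
μ = 2.518 − (-1.282)·1.173 = 4.021.

μ ≈ 4.021, σ ≈ 1.173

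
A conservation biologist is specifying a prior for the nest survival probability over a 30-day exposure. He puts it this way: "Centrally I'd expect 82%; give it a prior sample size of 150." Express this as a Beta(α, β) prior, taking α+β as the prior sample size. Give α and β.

Under the effective-sample-size interpretation, Beta(α, β) has prior mean α/(α+β) and prior sample size α+β.
So α+β = 150 and α/(α+β) = 0.82, giving α = 0.82·150 = 123 and β = 150 − 123 = 27.

α = 123, β = 27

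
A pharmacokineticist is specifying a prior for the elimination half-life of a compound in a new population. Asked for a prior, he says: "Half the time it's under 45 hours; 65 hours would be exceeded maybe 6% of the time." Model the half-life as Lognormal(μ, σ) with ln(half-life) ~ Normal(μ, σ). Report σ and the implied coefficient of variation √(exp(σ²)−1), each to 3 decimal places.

If T ~ Lognormal(μ,σ) then ln T ~ Normal(μ,σ), so the p-quantile of ln T is μ + z_p·σ.
ln(45) = 3.807 and ln(65) = 4.174; z_{0.5} = 0, z_{0.94} = 1.555.
σ = (4.174 − 3.807)/(1.555 − (0)) = 0.237.
μ = 3.807 − (0)·0.237 = 3.807.
CV = √(exp(σ²)−1) = √(exp(0.0559)−1) = 0.240.

σ ≈ 0.237, CV ≈ 0.240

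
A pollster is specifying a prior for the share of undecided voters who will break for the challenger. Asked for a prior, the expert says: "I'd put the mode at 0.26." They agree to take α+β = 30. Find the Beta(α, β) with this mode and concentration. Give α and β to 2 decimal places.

α = 8.28, β = 21.72

For α,β > 1 the Beta mode is (α−1)/(α+β−2). With α+β = 30, the mode is (α−1)/28.
Set (α−1)/28 = 0.26 → α = 1 + 0.26·28 = 8.28.
β = 30 − α = 21.72.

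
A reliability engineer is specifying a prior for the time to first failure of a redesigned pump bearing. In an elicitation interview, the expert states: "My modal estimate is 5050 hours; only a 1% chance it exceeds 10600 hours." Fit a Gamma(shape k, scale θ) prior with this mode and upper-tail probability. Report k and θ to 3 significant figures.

Gamma(k,θ) with k>1 has mode (k−1)θ, so θ = 5050/(k−1).
Need P(X < 10600) = 0.99 with θ tied to k this way. Start at k = 2, θ = 5050: P(X<10600) ≈ 0.620.
Too low — raise k to concentrate. Iterating converges to k ≈ 9.85.
Then θ = 5050/(9.85−1) ≈ 571.

k ≈ 9.85, θ ≈ 571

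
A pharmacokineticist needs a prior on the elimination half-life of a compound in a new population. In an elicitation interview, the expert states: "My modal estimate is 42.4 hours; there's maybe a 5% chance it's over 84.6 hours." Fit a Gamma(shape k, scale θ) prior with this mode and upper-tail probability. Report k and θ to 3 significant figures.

k ≈ 6.81, θ ≈ 7.3

Gamma(k,θ) with k>1 has mode (k−1)θ, so θ = 42.4/(k−1).
Need P(X < 84.6) = 0.95 with θ tied to k this way. Start at k = 2, θ = 42.4: P(X<84.6) ≈ 0.593.
Too low — raise k to concentrate. Iterating converges to k ≈ 6.81.
Then θ = 42.4/(6.81−1) ≈ 7.3.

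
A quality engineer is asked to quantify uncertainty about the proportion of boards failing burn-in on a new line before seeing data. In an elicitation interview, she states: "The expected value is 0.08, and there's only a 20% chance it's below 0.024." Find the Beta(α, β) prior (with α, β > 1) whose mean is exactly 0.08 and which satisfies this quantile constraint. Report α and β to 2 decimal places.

With mean 0.08 fixed, write α = 0.08s, β = 0.92s where s = α+β.
Need P(θ < 0.024) = 0.2 under Beta(0.08s, 0.92s). Normal approximation: (q−m)/√(m(1−m)/s) ≈ z_{0.2} = -0.842, so s ≈ 0.08·0.92·(-0.842)²/(0.024−0.08)² = 16.6.
At s = 16.6: P(θ<0.024) ≈ 0.186. Adjusting to match 0.2 gives s ≈ 15.46.
So α = 0.08·15.46 ≈ 1.24, β = 0.92·15.46 ≈ 14.22.

α ≈ 1.24, β ≈ 14.22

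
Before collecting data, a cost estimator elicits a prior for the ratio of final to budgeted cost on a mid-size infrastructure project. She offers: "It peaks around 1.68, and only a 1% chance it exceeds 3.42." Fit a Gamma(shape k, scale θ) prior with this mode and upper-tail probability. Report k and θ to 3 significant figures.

k ≈ 10.7, θ ≈ 0.173

Gamma(k,θ) with k>1 has mode (k−1)θ, so θ = 1.68/(k−1).
Need P(X < 3.42) = 0.99 with θ tied to k this way. Start at k = 2, θ = 1.68: P(X<3.42) ≈ 0.604.
Too low — raise k to concentrate. Iterating converges to k ≈ 10.7.
Then θ = 1.68/(10.7−1) ≈ 0.173.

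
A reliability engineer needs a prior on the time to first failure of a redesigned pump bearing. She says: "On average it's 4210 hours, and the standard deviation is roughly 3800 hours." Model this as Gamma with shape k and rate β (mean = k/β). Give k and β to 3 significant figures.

For Gamma(k, rate β): mean = k/β, variance = k/β², so CV = 1/√k.
CV = SD/mean = 3800/4210 = 0.9026, hence k = 1/CV² = 1.23.
Then β = k/mean = 1.23/4210 = 0.000292.

k ≈ 1.23, β ≈ 0.000292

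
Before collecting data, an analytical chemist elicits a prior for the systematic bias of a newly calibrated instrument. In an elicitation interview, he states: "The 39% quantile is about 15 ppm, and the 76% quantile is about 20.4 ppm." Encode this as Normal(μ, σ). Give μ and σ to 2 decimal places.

For Normal(μ,σ), the p-quantile is μ + z_p·σ. Here z_{0.39} = -0.2793, z_{0.76} = 0.7063.
So 15 = μ − 0.2793σ and 20.4 = μ + 0.7063σ.
Subtracting: σ = (20.4 − 15)/(0.7063 − (-0.2793)) = 5.48.
Then μ = 15 − (-0.2793)·5.48 = 16.53.

μ = 16.53, σ = 5.48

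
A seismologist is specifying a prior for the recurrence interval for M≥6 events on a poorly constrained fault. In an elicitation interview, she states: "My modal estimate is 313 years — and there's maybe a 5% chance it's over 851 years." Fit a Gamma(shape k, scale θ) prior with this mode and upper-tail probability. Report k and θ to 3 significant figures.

Gamma(k,θ) with k>1 has mode (k−1)θ, so θ = 313/(k−1).
Need P(X < 851) = 0.95 with θ tied to k this way. Start at k = 2, θ = 313: P(X<851) ≈ 0.755.
Too low — raise k to concentrate. Iterating converges to k ≈ 3.69.
Then θ = 313/(3.69−1) ≈ 117.

k ≈ 3.69, θ ≈ 117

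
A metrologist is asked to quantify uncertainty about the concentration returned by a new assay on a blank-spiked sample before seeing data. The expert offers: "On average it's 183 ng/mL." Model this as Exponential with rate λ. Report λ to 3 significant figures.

λ ≈ 0.00546

Exponential mean = 1/λ, so λ = 1/183.0 = 0.00546.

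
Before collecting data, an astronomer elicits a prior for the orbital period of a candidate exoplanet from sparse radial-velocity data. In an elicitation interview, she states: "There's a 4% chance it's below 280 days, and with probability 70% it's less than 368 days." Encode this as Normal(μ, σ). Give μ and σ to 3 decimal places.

μ = 347.716, σ = 38.680

The p-quantile of Normal(μ,σ) is μ + z_p·σ, with z_{0.04} = -1.751 and z_{0.7} = 0.5244.
Eliminate σ: μ = (z₂·x₁ − z₁·x₂)/(z₂ − z₁) = (0.5244·280 − (-1.751)·368)/2.275 = 347.716.
Then σ = (x₂ − x₁)/(z₂ − z₁) = (368 − 280)/2.275 = 38.680.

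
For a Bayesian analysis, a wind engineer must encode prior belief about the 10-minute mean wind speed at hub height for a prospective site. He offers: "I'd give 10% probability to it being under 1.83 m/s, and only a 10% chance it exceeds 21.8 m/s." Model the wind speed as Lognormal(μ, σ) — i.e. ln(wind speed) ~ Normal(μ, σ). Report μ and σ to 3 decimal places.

If T ~ Lognormal(μ,σ) then ln T ~ Normal(μ,σ), so the p-quantile of ln T is μ + z_p·σ.
ln(1.83) = 0.6043 and ln(21.8) = 3.082; z_{0.1} = -1.282, z_{0.9} = 1.282.
σ = (3.082 − 0.6043)/(1.282 − (-1.282)) = 0.967.
μ = 0.6043 − (-1.282)·0.967 = 1.843.

μ ≈ 1.843, σ ≈ 0.967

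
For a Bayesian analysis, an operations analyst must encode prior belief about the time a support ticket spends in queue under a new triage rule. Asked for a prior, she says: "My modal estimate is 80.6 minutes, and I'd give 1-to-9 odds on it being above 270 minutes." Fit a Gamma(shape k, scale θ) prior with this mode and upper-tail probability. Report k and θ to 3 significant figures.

Gamma(k,θ) with k>1 has mode (k−1)θ, so θ = 80.6/(k−1).
Need P(X < 270) = 0.9 with θ tied to k this way. Start at k = 2, θ = 80.6: P(X<270) ≈ 0.847.
Too low — raise k to concentrate. Iterating converges to k ≈ 2.29.
Then θ = 80.6/(2.29−1) ≈ 62.6.

k ≈ 2.29, θ ≈ 62.6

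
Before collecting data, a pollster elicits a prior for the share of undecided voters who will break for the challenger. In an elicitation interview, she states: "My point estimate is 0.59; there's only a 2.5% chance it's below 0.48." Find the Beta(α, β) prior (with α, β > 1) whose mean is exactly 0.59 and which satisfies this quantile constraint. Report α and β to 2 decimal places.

With mean 0.59 fixed, write α = 0.59s, β = 0.41s where s = α+β.
Need P(θ < 0.48) = 0.025 under Beta(0.59s, 0.41s). Normal approximation: (q−m)/√(m(1−m)/s) ≈ z_{0.025} = -1.96, so s ≈ 0.59·0.41·(-1.96)²/(0.48−0.59)² = 76.8.
At s = 76.8: P(θ<0.48) ≈ 0.026. Adjusting to match 0.025 gives s ≈ 78.46.
So α = 0.59·78.46 ≈ 46.29, β = 0.41·78.46 ≈ 32.17.

α ≈ 46.29, β ≈ 32.17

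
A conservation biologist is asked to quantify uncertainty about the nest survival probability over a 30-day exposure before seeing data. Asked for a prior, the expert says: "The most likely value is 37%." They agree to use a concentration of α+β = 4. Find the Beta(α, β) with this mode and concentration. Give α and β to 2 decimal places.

For α,β > 1 the Beta mode is (α−1)/(α+β−2). With α+β = 4, the mode is (α−1)/2.
Set (α−1)/2 = 0.37 → α = 1 + 0.37·2 = 1.74.
β = 4 − α = 2.26.

α = 1.74, β = 2.26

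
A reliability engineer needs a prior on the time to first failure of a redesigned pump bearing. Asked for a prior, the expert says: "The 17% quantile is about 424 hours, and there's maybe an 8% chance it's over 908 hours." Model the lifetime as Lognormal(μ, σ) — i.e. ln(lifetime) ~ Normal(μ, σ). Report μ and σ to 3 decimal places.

If T ~ Lognormal(μ,σ) then ln T ~ Normal(μ,σ), so the p-quantile of ln T is μ + z_p·σ.
ln(424) = 6.05 and ln(908) = 6.811; z_{0.17} = -0.9542, z_{0.92} = 1.405.
σ = (6.811 − 6.05)/(1.405 − (-0.9542)) = 0.323.
μ = 6.05 − (-0.9542)·0.323 = 6.358.

μ ≈ 6.358, σ ≈ 0.323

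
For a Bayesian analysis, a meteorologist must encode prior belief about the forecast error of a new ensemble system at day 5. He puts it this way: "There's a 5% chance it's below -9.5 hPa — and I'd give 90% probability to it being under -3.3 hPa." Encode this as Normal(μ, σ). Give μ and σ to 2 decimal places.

For Normal(μ,σ), the p-quantile is μ + z_p·σ. Here z_{0.05} = -1.645, z_{0.9} = 1.282.
So -9.5 = μ − 1.645σ and -3.3 = μ + 1.282σ.
Subtracting: σ = (-3.3 − -9.5)/(1.282 − (-1.645)) = 2.12.
Then μ = -9.5 − (-1.645)·2.12 = -6.02.

μ = -6.02, σ = 2.12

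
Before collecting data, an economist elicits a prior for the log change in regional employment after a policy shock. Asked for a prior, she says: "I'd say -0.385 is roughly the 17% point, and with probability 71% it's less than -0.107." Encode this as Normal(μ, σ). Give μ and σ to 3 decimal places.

μ = -0.209, σ = 0.184

The p-quantile of Normal(μ,σ) is μ + z_p·σ, with z_{0.17} = -0.9542 and z_{0.71} = 0.5534.
Eliminate σ: μ = (z₂·x₁ − z₁·x₂)/(z₂ − z₁) = (0.5534·-0.385 − (-0.9542)·-0.107)/1.508 = -0.209.
Then σ = (x₂ − x₁)/(z₂ − z₁) = (-0.107 − -0.385)/1.508 = 0.184.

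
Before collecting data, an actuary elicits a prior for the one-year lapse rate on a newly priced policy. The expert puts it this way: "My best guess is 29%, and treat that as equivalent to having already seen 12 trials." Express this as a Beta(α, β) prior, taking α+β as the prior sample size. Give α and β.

Under the effective-sample-size interpretation, Beta(α, β) has prior mean α/(α+β) and prior sample size α+β.
So α+β = 12 and α/(α+β) = 0.29, giving α = 0.29·12 = 3.48 and β = 12 − 3.48 = 8.52.

α = 3.48, β = 8.52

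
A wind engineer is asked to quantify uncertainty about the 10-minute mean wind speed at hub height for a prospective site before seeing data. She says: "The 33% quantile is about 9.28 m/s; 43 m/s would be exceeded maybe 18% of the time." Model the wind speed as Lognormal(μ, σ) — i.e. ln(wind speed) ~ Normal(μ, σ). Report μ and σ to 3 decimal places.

If T ~ Lognormal(μ,σ) then ln T ~ Normal(μ,σ), so the p-quantile of ln T is μ + z_p·σ.
ln(9.28) = 2.228 and ln(43) = 3.761; z_{0.33} = -0.4399, z_{0.82} = 0.9154.
σ = (3.761 − 2.228)/(0.9154 − (-0.4399)) = 1.131.
μ = 2.228 − (-0.4399)·1.131 = 2.726.

μ ≈ 2.726, σ ≈ 1.131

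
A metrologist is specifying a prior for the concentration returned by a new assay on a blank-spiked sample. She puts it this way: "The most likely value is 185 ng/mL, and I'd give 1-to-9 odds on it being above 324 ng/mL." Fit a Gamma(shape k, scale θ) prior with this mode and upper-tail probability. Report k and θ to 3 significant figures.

k ≈ 7.05, θ ≈ 30.6

Gamma(k,θ) with k>1 has mode (k−1)θ, so θ = 185/(k−1).
Need P(X < 324) = 0.9 with θ tied to k this way. Start at k = 2, θ = 185: P(X<324) ≈ 0.523.
Too low — raise k to concentrate. Iterating converges to k ≈ 7.05.
Then θ = 185/(7.05−1) ≈ 30.6.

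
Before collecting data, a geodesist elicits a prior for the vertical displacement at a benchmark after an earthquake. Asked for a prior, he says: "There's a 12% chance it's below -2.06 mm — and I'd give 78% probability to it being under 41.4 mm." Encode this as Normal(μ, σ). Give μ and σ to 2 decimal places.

For Normal(μ,σ), the p-quantile is μ + z_p·σ. Here z_{0.12} = -1.175, z_{0.78} = 0.7722.
So -2.06 = μ − 1.175σ and 41.4 = μ + 0.7722σ.
Subtracting: σ = (41.4 − -2.06)/(0.7722 − (-1.175)) = 22.32.
Then μ = -2.06 − (-1.175)·22.32 = 24.17.

μ = 24.17, σ = 22.32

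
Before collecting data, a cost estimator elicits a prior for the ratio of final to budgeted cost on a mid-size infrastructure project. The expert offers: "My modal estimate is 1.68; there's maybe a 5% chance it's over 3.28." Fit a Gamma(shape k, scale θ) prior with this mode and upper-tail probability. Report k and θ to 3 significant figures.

k ≈ 7.2, θ ≈ 0.271

Gamma(k,θ) with k>1 has mode (k−1)θ, so θ = 1.68/(k−1).
Need P(X < 3.28) = 0.95 with θ tied to k this way. Start at k = 2, θ = 1.68: P(X<3.28) ≈ 0.581.
Too low — raise k to concentrate. Iterating converges to k ≈ 7.2.
Then θ = 1.68/(7.2−1) ≈ 0.271.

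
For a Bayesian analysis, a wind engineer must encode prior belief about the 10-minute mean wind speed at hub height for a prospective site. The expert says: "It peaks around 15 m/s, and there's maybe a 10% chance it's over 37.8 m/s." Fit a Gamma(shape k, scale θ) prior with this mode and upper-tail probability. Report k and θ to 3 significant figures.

Gamma(k,θ) with k>1 has mode (k−1)θ, so θ = 15/(k−1).
Need P(X < 37.8) = 0.9 with θ tied to k this way. Start at k = 2, θ = 15: P(X<37.8) ≈ 0.717.
Too low — raise k to concentrate. Iterating converges to k ≈ 3.25.
Then θ = 15/(3.25−1) ≈ 6.67.

k ≈ 3.25, θ ≈ 6.67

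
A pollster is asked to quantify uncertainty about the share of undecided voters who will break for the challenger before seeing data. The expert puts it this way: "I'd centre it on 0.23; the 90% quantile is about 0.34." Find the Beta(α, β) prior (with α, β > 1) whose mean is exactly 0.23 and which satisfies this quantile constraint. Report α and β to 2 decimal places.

With mean 0.23 fixed, write α = 0.23s, β = 0.77s where s = α+β.
Need P(θ < 0.34) = 0.9 under Beta(0.23s, 0.77s). Normal approximation: (q−m)/√(m(1−m)/s) ≈ z_{0.9} = 1.28, so s ≈ 0.23·0.77·(1.28)²/(0.34−0.23)² = 24.0.
At s = 24.0: P(θ<0.34) ≈ 0.894. Adjusting to match 0.9 gives s ≈ 25.43.
So α = 0.23·25.43 ≈ 5.85, β = 0.77·25.43 ≈ 19.58.

α ≈ 5.85, β ≈ 19.58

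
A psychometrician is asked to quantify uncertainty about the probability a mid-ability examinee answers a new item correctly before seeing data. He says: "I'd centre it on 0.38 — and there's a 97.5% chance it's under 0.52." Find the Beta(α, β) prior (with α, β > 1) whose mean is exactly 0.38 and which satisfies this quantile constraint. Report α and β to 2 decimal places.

α ≈ 18.23, β ≈ 29.74

With mean 0.38 fixed, write α = 0.38s, β = 0.62s where s = α+β.
Need P(θ < 0.52) = 0.975 under Beta(0.38s, 0.62s). Normal approximation: (q−m)/√(m(1−m)/s) ≈ z_{0.975} = 1.96, so s ≈ 0.38·0.62·(1.96)²/(0.52−0.38)² = 46.2.
At s = 46.2: P(θ<0.52) ≈ 0.973. Adjusting to match 0.975 gives s ≈ 47.97.
So α = 0.38·47.97 ≈ 18.23, β = 0.62·47.97 ≈ 29.74.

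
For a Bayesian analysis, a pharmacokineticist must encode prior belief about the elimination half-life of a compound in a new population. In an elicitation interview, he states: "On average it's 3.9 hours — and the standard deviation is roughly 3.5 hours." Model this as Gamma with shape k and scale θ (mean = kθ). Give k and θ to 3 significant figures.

For Gamma(k, scale θ): mean = kθ, variance = kθ², so CV = 1/√k.
CV = SD/mean = 3.5/3.9 = 0.8974, hence k = 1/CV² = 1.24.
Then θ = mean/k = 3.9/1.24 = 3.14.

k ≈ 1.24, θ ≈ 3.14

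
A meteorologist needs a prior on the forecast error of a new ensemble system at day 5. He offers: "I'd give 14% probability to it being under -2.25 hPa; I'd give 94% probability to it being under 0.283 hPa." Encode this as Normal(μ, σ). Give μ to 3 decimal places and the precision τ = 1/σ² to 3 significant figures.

μ = -1.212, τ = 1.08

The p-quantile of Normal(μ,σ) is μ + z_p·σ, with z_{0.14} = -1.08 and z_{0.94} = 1.555.
Eliminate σ: μ = (z₂·x₁ − z₁·x₂)/(z₂ − z₁) = (1.555·-2.25 − (-1.08)·0.283)/2.635 = -1.212.
Then σ = (x₂ − x₁)/(z₂ − z₁) = (0.283 − -2.25)/2.635 = 0.961.
Precision τ = 1/σ² = 1/0.9613² = 1.08.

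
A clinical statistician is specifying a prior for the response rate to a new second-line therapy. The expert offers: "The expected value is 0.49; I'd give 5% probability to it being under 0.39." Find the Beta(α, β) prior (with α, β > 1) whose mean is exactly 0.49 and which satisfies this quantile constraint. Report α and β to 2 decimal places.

With mean 0.49 fixed, write α = 0.49s, β = 0.51s where s = α+β.
Need P(θ < 0.39) = 0.05 under Beta(0.49s, 0.51s). Normal approximation: (q−m)/√(m(1−m)/s) ≈ z_{0.05} = -1.64, so s ≈ 0.49·0.51·(-1.64)²/(0.39−0.49)² = 67.6.
At s = 67.6: P(θ<0.39) ≈ 0.049. Adjusting to match 0.05 gives s ≈ 66.51.
So α = 0.49·66.51 ≈ 32.59, β = 0.51·66.51 ≈ 33.92.

α ≈ 32.59, β ≈ 33.92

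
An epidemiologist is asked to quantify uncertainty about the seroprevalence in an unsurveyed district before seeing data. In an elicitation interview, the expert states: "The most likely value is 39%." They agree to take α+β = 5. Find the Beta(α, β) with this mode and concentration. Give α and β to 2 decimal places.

α = 2.17, β = 2.83

For α,β > 1 the Beta mode is (α−1)/(α+β−2). With α+β = 5, the mode is (α−1)/3.
Set (α−1)/3 = 0.39 → α = 1 + 0.39·3 = 2.17.
β = 5 − α = 2.83.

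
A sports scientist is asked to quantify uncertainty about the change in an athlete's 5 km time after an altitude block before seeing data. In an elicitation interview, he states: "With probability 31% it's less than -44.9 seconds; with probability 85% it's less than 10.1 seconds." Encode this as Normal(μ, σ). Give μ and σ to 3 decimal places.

μ = -27.102, σ = 35.894

The p-quantile of Normal(μ,σ) is μ + z_p·σ, with z_{0.31} = -0.4959 and z_{0.85} = 1.036.
Eliminate σ: μ = (z₂·x₁ − z₁·x₂)/(z₂ − z₁) = (1.036·-44.9 − (-0.4959)·10.1)/1.532 = -27.102.
Then σ = (x₂ − x₁)/(z₂ − z₁) = (10.1 − -44.9)/1.532 = 35.894.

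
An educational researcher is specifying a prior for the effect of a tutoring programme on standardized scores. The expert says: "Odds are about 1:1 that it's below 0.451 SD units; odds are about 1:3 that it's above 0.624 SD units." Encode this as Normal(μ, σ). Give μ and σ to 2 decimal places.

μ = 0.45, σ = 0.26

The p-quantile of Normal(μ,σ) is μ + z_p·σ, with z_{0.5} = 0 and z_{0.75} = 0.6745.
Eliminate σ: μ = (z₂·x₁ − z₁·x₂)/(z₂ − z₁) = (0.6745·0.451 − (0)·0.624)/0.6745 = 0.45.
Then σ = (x₂ − x₁)/(z₂ − z₁) = (0.624 − 0.451)/0.6745 = 0.26.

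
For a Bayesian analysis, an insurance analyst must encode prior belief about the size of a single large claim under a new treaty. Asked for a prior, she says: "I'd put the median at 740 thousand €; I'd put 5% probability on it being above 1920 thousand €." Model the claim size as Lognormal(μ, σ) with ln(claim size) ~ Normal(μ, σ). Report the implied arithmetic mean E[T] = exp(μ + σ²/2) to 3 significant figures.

If T ~ Lognormal(μ,σ) then ln T ~ Normal(μ,σ), so the p-quantile of ln T is μ + z_p·σ.
ln(740) = 6.607 and ln(1920) = 7.56; z_{0.5} = 0, z_{0.95} = 1.645.
σ = (7.56 − 6.607)/(1.645 − (0)) = 0.580.
μ = 6.607 − (0)·0.580 = 6.607.
E[T] = exp(μ + σ²/2) = exp(6.607 + 0.1680) = 875 thousand €.

E[T] ≈ 875 thousand €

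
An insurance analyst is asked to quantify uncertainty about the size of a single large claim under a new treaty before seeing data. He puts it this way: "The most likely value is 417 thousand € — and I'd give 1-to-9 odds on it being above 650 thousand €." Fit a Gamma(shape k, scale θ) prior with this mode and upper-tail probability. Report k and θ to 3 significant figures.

k ≈ 10.5, θ ≈ 43.9

Gamma(k,θ) with k>1 has mode (k−1)θ, so θ = 417/(k−1).
Need P(X < 650) = 0.9 with θ tied to k this way. Start at k = 2, θ = 417: P(X<650) ≈ 0.462.
Too low — raise k to concentrate. Iterating converges to k ≈ 10.5.
Then θ = 417/(10.5−1) ≈ 43.9.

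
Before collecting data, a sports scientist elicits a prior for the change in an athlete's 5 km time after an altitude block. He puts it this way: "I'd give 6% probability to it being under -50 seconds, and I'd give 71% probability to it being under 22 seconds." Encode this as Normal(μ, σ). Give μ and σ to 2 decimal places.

The p-quantile of Normal(μ,σ) is μ + z_p·σ, with z_{0.06} = -1.555 and z_{0.71} = 0.5534.
Eliminate σ: μ = (z₂·x₁ − z₁·x₂)/(z₂ − z₁) = (0.5534·-50 − (-1.555)·22)/2.108 = 3.10.
Then σ = (x₂ − x₁)/(z₂ − z₁) = (22 − -50)/2.108 = 34.15.

μ = 3.10, σ = 34.15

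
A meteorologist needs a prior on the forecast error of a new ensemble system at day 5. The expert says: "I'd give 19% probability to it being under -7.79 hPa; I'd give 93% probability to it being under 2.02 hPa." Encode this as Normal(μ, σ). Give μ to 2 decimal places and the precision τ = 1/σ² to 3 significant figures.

For Normal(μ,σ), the p-quantile is μ + z_p·σ. Here z_{0.19} = -0.8779, z_{0.93} = 1.476.
So -7.79 = μ − 0.8779σ and 2.02 = μ + 1.476σ.
Subtracting: σ = (2.02 − -7.79)/(1.476 − (-0.8779)) = 4.17.
Then μ = -7.79 − (-0.8779)·4.17 = -4.13.
Precision τ = 1/σ² = 1/4.168² = 0.0576.

μ = -4.13, τ = 0.0576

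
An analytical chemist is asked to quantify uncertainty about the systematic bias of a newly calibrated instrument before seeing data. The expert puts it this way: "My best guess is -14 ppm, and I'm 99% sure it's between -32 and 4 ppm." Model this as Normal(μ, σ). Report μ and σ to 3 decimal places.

A symmetric 99% interval runs μ ± z·σ with z = 2.576.
Half-width = 18, so σ = 18/2.576 = 6.988.
μ is the stated best guess, -14.000.

μ = -14.000, σ = 6.988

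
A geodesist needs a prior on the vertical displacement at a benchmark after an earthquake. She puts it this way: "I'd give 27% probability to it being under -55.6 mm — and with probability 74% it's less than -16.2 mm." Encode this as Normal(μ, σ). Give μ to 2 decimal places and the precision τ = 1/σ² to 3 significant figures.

μ = -36.38, τ = 0.00102

The p-quantile of Normal(μ,σ) is μ + z_p·σ, with z_{0.27} = -0.6128 and z_{0.74} = 0.6433.
Eliminate σ: μ = (z₂·x₁ − z₁·x₂)/(z₂ − z₁) = (0.6433·-55.6 − (-0.6128)·-16.2)/1.256 = -36.38.
Then σ = (x₂ − x₁)/(z₂ − z₁) = (-16.2 − -55.6)/1.256 = 31.37.
Precision τ = 1/σ² = 1/31.37² = 0.00102.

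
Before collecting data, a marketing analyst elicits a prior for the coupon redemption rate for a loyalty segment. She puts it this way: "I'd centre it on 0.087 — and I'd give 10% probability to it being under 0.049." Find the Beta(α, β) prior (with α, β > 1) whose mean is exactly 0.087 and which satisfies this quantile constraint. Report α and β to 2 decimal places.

α ≈ 6.72, β ≈ 70.53

With mean 0.087 fixed, write α = 0.087s, β = 0.913s where s = α+β.
Need P(θ < 0.049) = 0.1 under Beta(0.087s, 0.913s). Normal approximation: (q−m)/√(m(1−m)/s) ≈ z_{0.1} = -1.28, so s ≈ 0.087·0.913·(-1.28)²/(0.049−0.087)² = 90.3.
At s = 90.3: P(θ<0.049) ≈ 0.080. Adjusting to match 0.1 gives s ≈ 77.25.
So α = 0.087·77.25 ≈ 6.72, β = 0.913·77.25 ≈ 70.53.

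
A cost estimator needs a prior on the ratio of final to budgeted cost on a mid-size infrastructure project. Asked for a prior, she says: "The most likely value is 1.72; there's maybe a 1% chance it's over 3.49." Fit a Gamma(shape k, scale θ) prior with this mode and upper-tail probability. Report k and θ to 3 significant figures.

k ≈ 10.8, θ ≈ 0.176

Gamma(k,θ) with k>1 has mode (k−1)θ, so θ = 1.72/(k−1).
Need P(X < 3.49) = 0.99 with θ tied to k this way. Start at k = 2, θ = 1.72: P(X<3.49) ≈ 0.602.
Too low — raise k to concentrate. Iterating converges to k ≈ 10.8.
Then θ = 1.72/(10.8−1) ≈ 0.176.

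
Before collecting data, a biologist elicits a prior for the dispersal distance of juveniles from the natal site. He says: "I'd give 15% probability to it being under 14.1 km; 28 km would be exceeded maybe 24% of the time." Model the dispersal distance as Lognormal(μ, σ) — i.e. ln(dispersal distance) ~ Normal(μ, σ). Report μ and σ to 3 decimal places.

μ ≈ 3.054, σ ≈ 0.394

If T ~ Lognormal(μ,σ) then ln T ~ Normal(μ,σ), so the p-quantile of ln T is μ + z_p·σ.
ln(14.1) = 2.646 and ln(28) = 3.332; z_{0.15} = -1.036, z_{0.76} = 0.7063.
σ = (3.332 − 2.646)/(0.7063 − (-1.036)) = 0.394.
μ = 2.646 − (-1.036)·0.394 = 3.054.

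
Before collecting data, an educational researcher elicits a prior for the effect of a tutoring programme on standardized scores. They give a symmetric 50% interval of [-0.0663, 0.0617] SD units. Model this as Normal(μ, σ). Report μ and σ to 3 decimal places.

A symmetric 50% interval runs μ ± z·σ with z = 0.6745.
Half-width = 0.064, so σ = 0.064/0.6745 = 0.095.
μ is the interval midpoint, -0.002.

μ = -0.002, σ = 0.095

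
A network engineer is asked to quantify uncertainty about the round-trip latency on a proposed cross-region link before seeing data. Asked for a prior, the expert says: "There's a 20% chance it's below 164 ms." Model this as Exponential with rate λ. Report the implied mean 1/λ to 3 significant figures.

mean ≈ 735 ms

P(T < 164.0) = 1 − e^(−λ·164.0) = 0.2, so λ = −ln(1−0.2)/164.0 = −ln(0.8)/164.0 = 0.00136.
Mean = 1/λ = 735 ms.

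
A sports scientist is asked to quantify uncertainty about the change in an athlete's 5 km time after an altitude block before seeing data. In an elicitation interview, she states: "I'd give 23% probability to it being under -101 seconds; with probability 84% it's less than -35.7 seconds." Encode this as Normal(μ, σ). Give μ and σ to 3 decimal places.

μ = -73.165, σ = 37.674

For Normal(μ,σ), the p-quantile is μ + z_p·σ. Here z_{0.23} = -0.7388, z_{0.84} = 0.9945.
So -101 = μ − 0.7388σ and -35.7 = μ + 0.9945σ.
Subtracting: σ = (-35.7 − -101)/(0.9945 − (-0.7388)) = 37.674.
Then μ = -101 − (-0.7388)·37.674 = -73.165.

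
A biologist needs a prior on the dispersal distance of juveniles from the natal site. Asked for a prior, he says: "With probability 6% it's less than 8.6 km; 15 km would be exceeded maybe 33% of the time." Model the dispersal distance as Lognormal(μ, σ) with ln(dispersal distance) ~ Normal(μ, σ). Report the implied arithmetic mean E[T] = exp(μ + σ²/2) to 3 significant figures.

E[T] ≈ 13.8 km

If T ~ Lognormal(μ,σ) then ln T ~ Normal(μ,σ), so the p-quantile of ln T is μ + z_p·σ.
ln(8.6) = 2.152 and ln(15) = 2.708; z_{0.06} = -1.555, z_{0.67} = 0.4399.
σ = (2.708 − 2.152)/(0.4399 − (-1.555)) = 0.279.
μ = 2.152 − (-1.555)·0.279 = 2.585.
E[T] = exp(μ + σ²/2) = exp(2.585 + 0.0389) = 13.8 km.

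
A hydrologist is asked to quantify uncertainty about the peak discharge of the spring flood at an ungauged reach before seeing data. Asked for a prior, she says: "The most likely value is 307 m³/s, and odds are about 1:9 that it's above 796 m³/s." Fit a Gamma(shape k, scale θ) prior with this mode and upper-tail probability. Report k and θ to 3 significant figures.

Gamma(k,θ) with k>1 has mode (k−1)θ, so θ = 307/(k−1).
Need P(X < 796) = 0.9 with θ tied to k this way. Start at k = 2, θ = 307: P(X<796) ≈ 0.731.
Too low — raise k to concentrate. Iterating converges to k ≈ 3.11.
Then θ = 307/(3.11−1) ≈ 145.

k ≈ 3.11, θ ≈ 145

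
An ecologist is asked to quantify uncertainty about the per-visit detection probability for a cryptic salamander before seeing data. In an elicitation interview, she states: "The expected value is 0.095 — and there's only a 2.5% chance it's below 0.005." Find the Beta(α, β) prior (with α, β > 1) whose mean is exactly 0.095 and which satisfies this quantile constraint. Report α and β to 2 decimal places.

With mean 0.095 fixed, write α = 0.095s, β = 0.905s where s = α+β.
Need P(θ < 0.005) = 0.025 under Beta(0.095s, 0.905s). Normal approximation: (q−m)/√(m(1−m)/s) ≈ z_{0.025} = -1.96, so s ≈ 0.095·0.905·(-1.96)²/(0.005−0.095)² = 40.8.
At s = 40.8: P(θ<0.005) ≈ 0.000. Adjusting to match 0.025 gives s ≈ 13.25.
So α = 0.095·13.25 ≈ 1.26, β = 0.905·13.25 ≈ 11.99.

α ≈ 1.26, β ≈ 11.99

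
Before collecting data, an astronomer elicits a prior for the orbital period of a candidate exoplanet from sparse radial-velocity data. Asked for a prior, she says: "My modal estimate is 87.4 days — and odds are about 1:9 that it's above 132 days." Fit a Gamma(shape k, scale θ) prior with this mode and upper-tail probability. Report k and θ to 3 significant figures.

Gamma(k,θ) with k>1 has mode (k−1)θ, so θ = 87.4/(k−1).
Need P(X < 132) = 0.9 with θ tied to k this way. Start at k = 2, θ = 87.4: P(X<132) ≈ 0.446.
Too low — raise k to concentrate. Iterating converges to k ≈ 12.
Then θ = 87.4/(12−1) ≈ 7.98.

k ≈ 12, θ ≈ 7.98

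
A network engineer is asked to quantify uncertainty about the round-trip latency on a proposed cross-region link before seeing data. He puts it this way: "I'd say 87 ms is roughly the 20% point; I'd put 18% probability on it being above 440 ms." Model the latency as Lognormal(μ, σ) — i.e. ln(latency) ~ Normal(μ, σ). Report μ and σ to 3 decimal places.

If T ~ Lognormal(μ,σ) then ln T ~ Normal(μ,σ), so the p-quantile of ln T is μ + z_p·σ.
ln(87) = 4.466 and ln(440) = 6.087; z_{0.2} = -0.8416, z_{0.82} = 0.9154.
σ = (6.087 − 4.466)/(0.9154 − (-0.8416)) = 0.923.
μ = 4.466 − (-0.8416)·0.923 = 5.242.

μ ≈ 5.242, σ ≈ 0.923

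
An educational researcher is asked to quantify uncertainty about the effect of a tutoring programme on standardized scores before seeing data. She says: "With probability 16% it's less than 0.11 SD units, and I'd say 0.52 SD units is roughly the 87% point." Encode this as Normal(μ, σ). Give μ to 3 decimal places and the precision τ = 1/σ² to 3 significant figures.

μ = 0.302, τ = 26.8

For Normal(μ,σ), the p-quantile is μ + z_p·σ. Here z_{0.16} = -0.9945, z_{0.87} = 1.126.
So 0.11 = μ − 0.9945σ and 0.52 = μ + 1.126σ.
Subtracting: σ = (0.52 − 0.11)/(1.126 − (-0.9945)) = 0.193.
Then μ = 0.11 − (-0.9945)·0.193 = 0.302.
Precision τ = 1/σ² = 1/0.1933² = 26.8.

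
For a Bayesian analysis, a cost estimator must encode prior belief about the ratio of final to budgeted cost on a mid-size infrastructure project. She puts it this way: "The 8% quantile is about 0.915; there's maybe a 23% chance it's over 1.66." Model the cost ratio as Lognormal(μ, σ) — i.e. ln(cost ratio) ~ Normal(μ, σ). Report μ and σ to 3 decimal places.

If T ~ Lognormal(μ,σ) then ln T ~ Normal(μ,σ), so the p-quantile of ln T is μ + z_p·σ.
ln(0.915) = -0.08883 and ln(1.66) = 0.5068; z_{0.08} = -1.405, z_{0.77} = 0.7388.
σ = (0.5068 − -0.08883)/(0.7388 − (-1.405)) = 0.278.
μ = -0.08883 − (-1.405)·0.278 = 0.302.

μ ≈ 0.302, σ ≈ 0.278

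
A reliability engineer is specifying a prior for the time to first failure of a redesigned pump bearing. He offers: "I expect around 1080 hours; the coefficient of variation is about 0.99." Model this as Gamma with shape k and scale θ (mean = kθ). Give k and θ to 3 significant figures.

For Gamma(k, scale θ): mean = kθ, variance = kθ², so CV = 1/√k.
CV = 0.99, hence k = 1/CV² = 1.02.
Then θ = mean/k = 1080/1.02 = 1060.

k ≈ 1.02, θ ≈ 1060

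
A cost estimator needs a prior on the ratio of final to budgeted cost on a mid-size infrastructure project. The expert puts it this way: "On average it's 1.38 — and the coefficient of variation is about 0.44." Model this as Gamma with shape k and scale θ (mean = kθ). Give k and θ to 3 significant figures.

For Gamma(k, scale θ): mean = kθ, variance = kθ², so CV = 1/√k.
CV = 0.44, hence k = 1/CV² = 5.17.
Then θ = mean/k = 1.38/5.17 = 0.267.

k ≈ 5.17, θ ≈ 0.267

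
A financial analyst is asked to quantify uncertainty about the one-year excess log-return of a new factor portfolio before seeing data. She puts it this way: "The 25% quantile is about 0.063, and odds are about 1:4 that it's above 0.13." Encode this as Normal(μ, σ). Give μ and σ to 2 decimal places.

For Normal(μ,σ), the p-quantile is μ + z_p·σ. Here z_{0.25} = -0.6745, z_{0.8} = 0.8416.
So 0.063 = μ − 0.6745σ and 0.13 = μ + 0.8416σ.
Subtracting: σ = (0.13 − 0.063)/(0.8416 − (-0.6745)) = 0.04.
Then μ = 0.063 − (-0.6745)·0.04 = 0.09.

μ = 0.09, σ = 0.04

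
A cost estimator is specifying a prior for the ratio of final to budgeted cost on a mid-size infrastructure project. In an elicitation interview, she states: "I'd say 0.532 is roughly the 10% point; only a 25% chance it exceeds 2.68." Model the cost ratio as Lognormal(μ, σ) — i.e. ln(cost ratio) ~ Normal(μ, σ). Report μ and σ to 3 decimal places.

μ ≈ 0.428, σ ≈ 0.827

If T ~ Lognormal(μ,σ) then ln T ~ Normal(μ,σ), so the p-quantile of ln T is μ + z_p·σ.
ln(0.532) = -0.6311 and ln(2.68) = 0.9858; z_{0.1} = -1.282, z_{0.75} = 0.6745.
σ = (0.9858 − -0.6311)/(0.6745 − (-1.282)) = 0.827.
μ = -0.6311 − (-1.282)·0.827 = 0.428.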